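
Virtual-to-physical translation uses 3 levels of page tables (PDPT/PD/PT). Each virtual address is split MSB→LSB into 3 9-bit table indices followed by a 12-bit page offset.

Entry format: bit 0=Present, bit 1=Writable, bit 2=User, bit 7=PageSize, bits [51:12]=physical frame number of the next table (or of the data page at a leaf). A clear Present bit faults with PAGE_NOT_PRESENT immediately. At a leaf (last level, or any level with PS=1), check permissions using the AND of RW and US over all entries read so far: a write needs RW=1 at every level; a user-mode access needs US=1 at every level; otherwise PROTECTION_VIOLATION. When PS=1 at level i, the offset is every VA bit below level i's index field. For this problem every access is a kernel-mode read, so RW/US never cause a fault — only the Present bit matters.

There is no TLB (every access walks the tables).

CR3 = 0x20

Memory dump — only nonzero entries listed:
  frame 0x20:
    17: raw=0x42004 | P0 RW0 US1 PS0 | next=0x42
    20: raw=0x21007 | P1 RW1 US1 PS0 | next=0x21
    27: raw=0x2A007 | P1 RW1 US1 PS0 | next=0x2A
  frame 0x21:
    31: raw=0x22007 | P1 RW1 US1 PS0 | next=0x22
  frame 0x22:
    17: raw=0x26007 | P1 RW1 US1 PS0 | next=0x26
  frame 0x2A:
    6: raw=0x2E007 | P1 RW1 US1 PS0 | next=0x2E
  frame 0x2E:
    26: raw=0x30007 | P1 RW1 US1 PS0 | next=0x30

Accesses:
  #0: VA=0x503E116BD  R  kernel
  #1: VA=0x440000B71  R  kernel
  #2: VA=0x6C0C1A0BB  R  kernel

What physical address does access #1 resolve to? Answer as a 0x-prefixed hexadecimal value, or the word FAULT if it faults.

Walk each access:
#0 VA=0x503E116BD (r,kernel):
  [0] read 0x20 idx=20: raw=0x21007 flags P=1 W=1 U=1 S=0
  [1] read 0x21 idx=31: raw=0x22007 flags P=1 W=1 U=1 S=0
  [2] read 0x22 idx=17: raw=0x26007 flags P=1 W=1 U=1 S=0
  ✓ 0x266BD  — 3 lookups
#1 VA=0x440000B71 (r,kernel):
  [0] read 0x20 idx=17: raw=0x42004 flags P=0 W=0 U=1 S=0
  ✗ PAGE_NOT_PRESENT  [1 reads]
#2 VA=0x6C0C1A0BB (r,kernel):
  [0] read 0x20 idx=27: raw=0x2A007 flags P=1 W=1 U=1 S=0
  [1] read 0x2A idx=6: raw=0x2E007 flags P=1 W=1 U=1 S=0
  [2] read 0x2E idx=26: raw=0x30007 flags P=1 W=1 U=1 S=0
  ✓ 0x300BB  — 3 lookups

Access #1 PA: FAULT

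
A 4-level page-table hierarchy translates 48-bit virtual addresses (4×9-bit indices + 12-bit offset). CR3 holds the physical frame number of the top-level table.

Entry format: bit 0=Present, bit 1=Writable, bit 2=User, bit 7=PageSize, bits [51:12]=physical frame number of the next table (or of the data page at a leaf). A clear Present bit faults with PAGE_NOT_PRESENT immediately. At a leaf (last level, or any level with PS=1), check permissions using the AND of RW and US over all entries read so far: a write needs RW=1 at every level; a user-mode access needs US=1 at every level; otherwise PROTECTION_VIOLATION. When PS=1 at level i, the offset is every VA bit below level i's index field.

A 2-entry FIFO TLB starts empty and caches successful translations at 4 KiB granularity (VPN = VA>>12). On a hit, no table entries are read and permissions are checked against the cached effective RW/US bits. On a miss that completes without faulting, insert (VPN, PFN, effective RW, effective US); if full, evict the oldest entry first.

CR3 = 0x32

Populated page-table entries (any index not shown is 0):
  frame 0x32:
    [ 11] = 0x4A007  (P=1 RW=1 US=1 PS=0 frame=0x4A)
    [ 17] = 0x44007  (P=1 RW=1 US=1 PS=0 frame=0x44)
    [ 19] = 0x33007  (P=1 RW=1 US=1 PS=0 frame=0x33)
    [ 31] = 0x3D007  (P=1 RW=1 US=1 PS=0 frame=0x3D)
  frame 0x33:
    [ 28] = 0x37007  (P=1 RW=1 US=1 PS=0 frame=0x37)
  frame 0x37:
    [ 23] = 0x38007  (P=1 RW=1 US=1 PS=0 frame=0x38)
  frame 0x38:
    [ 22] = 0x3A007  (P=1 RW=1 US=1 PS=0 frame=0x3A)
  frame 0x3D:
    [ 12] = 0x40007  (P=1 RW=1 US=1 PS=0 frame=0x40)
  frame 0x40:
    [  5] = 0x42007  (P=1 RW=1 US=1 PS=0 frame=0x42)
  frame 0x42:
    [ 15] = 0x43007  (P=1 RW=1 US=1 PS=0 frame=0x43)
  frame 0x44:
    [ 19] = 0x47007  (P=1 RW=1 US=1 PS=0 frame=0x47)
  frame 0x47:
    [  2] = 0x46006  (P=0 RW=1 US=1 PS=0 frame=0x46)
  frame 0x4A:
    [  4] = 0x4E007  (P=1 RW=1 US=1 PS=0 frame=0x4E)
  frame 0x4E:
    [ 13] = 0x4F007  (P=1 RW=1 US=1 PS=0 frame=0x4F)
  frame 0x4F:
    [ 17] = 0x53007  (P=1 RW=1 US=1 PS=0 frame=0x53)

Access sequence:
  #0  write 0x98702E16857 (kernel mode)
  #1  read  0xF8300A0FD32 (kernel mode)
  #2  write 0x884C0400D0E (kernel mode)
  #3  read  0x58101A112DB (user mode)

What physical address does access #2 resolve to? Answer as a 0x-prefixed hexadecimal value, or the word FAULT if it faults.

Per-access translation:
#0 VA=0x98702E16857 (w,kernel):
  L0 @0x32[19] → 0x33007  P=1,RW=1,US=1,PS=0
  L1 @0x33[28] → 0x37007  P=1,RW=1,US=1,PS=0
  L2 @0x37[23] → 0x38007  P=1,RW=1,US=1,PS=0
  L3 @0x38[22] → 0x3A007  P=1,RW=1,US=1,PS=0
  ✓ 0x3A857  — 4 lookups
#1 VA=0xF8300A0FD32 (r,kernel):
  L0 @0x32[31] → 0x3D007  P=1,RW=1,US=1,PS=0
  L1 @0x3D[12] → 0x40007  P=1,RW=1,US=1,PS=0
  L2 @0x40[5] → 0x42007  P=1,RW=1,US=1,PS=0
  L3 @0x42[15] → 0x43007  P=1,RW=1,US=1,PS=0
  ✓ 0x43D32  — 4 lookups
#2 VA=0x884C0400D0E (w,kernel):
  L0 @0x32[17] → 0x44007  P=1,RW=1,US=1,PS=0
  L1 @0x44[19] → 0x47007  P=1,RW=1,US=1,PS=0
  L2 @0x47[2] → 0x46006  P=0,RW=1,US=1,PS=0
  ✗ PAGE_NOT_PRESENT  [3 reads]
#3 VA=0x58101A112DB (r,user):
  L0 @0x32[11] → 0x4A007  P=1,RW=1,US=1,PS=0
  L1 @0x4A[4] → 0x4E007  P=1,RW=1,US=1,PS=0
  L2 @0x4E[13] → 0x4F007  P=1,RW=1,US=1,PS=0
  L3 @0x4F[17] → 0x53007  P=1,RW=1,US=1,PS=0
  ✓ 0x532DB  — 4 lookups

Access #2 PA: FAULT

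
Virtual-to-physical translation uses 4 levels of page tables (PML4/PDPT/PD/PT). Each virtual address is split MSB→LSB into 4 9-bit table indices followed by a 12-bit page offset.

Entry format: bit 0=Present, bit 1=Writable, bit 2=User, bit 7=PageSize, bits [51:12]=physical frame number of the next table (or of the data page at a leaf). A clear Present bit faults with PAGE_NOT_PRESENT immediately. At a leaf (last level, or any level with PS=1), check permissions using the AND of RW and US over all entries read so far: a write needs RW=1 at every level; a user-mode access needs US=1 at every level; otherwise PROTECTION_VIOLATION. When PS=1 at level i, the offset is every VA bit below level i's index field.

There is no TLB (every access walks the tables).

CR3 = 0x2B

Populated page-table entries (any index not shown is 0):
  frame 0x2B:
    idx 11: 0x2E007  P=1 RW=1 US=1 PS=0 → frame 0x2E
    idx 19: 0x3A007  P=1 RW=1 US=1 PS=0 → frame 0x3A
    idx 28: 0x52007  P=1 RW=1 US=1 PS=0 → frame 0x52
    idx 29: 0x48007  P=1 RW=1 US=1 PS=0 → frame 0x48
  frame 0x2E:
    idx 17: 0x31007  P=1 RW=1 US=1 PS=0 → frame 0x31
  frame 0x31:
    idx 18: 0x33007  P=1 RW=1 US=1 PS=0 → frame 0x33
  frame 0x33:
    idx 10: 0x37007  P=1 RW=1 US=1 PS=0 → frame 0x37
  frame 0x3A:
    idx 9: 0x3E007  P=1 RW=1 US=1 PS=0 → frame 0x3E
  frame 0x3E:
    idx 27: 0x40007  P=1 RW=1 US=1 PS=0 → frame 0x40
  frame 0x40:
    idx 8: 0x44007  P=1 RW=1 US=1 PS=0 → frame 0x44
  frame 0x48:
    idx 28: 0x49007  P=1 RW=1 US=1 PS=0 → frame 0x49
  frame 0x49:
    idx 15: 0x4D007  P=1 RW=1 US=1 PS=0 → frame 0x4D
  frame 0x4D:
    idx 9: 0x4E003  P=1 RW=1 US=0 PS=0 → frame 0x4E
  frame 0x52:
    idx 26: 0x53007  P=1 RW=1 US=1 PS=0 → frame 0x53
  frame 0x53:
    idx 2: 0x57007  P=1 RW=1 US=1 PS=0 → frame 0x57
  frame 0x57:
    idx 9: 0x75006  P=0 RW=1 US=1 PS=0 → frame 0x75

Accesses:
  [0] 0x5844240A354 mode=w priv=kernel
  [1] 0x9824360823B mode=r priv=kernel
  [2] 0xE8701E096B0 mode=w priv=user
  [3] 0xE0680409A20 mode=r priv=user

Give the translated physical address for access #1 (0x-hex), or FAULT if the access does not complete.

Walk each access:
#0 VA=0x5844240A354 (w,kernel):
  L0 @0x2B[11] → 0x2E007  P=1,RW=1,US=1,PS=0
  L1 @0x2E[17] → 0x31007  P=1,RW=1,US=1,PS=0
  L2 @0x31[18] → 0x33007  P=1,RW=1,US=1,PS=0
  L3 @0x33[10] → 0x37007  P=1,RW=1,US=1,PS=0
  ✓ 0x37354  — 4 lookups
#1 VA=0x9824360823B (r,kernel):
  L0 @0x2B[19] → 0x3A007  P=1,RW=1,US=1,PS=0
  L1 @0x3A[9] → 0x3E007  P=1,RW=1,US=1,PS=0
  L2 @0x3E[27] → 0x40007  P=1,RW=1,US=1,PS=0
  L3 @0x40[8] → 0x44007  P=1,RW=1,US=1,PS=0
  ✓ 0x4423B  — 4 lookups
#2 VA=0xE8701E096B0 (w,user):
  L0 @0x2B[29] → 0x48007  P=1,RW=1,US=1,PS=0
  L1 @0x48[28] → 0x49007  P=1,RW=1,US=1,PS=0
  L2 @0x49[15] → 0x4D007  P=1,RW=1,US=1,PS=0
  L3 @0x4D[9] → 0x4E003  P=1,RW=1,US=0,PS=0
  ⇒ fault: PROTECTION_VIOLATION  — 4 lookups
#3 VA=0xE0680409A20 (r,user):
  L0 @0x2B[28] → 0x52007  P=1,RW=1,US=1,PS=0
  L1 @0x52[26] → 0x53007  P=1,RW=1,US=1,PS=0
  L2 @0x53[2] → 0x57007  P=1,RW=1,US=1,PS=0
  L3 @0x57[9] → 0x75006  P=0,RW=1,US=1,PS=0
  ⇒ fault: PAGE_NOT_PRESENT  — 4 lookups

Access #1 PA: 0x4423B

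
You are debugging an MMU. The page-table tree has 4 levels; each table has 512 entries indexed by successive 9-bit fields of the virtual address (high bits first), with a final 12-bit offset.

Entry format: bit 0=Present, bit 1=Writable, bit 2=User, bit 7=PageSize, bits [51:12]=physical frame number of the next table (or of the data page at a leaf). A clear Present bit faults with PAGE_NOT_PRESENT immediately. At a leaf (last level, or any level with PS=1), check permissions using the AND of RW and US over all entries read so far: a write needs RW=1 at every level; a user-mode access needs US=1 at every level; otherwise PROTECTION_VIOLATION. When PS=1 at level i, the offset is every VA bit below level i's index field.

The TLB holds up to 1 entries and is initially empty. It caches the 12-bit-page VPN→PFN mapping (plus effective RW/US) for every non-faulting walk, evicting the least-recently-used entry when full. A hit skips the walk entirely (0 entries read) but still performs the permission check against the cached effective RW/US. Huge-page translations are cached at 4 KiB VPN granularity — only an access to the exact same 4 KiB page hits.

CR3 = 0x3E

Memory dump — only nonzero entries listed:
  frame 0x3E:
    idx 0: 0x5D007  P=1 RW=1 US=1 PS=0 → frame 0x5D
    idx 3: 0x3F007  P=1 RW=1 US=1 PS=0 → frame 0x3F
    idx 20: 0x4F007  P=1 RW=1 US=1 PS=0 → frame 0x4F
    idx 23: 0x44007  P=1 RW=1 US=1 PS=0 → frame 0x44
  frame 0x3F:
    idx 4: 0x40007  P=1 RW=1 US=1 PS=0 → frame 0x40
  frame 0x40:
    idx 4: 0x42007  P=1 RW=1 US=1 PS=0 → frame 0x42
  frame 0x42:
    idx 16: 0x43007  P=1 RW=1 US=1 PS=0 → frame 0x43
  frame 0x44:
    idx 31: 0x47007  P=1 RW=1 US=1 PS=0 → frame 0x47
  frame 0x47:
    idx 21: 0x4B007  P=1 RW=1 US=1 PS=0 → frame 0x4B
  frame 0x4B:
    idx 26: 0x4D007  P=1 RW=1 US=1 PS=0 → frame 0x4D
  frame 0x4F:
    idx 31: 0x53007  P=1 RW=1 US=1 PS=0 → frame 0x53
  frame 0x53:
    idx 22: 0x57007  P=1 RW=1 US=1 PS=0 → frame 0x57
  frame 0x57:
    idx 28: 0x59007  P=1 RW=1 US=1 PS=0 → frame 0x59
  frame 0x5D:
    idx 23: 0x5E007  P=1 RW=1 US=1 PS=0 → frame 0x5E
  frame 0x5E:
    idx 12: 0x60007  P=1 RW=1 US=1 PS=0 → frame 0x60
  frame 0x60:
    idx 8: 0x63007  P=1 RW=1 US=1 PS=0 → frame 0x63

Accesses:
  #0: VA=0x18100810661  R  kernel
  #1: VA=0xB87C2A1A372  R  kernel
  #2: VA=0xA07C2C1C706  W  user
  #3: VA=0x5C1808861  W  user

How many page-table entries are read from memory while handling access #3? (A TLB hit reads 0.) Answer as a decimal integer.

Trace:
#0 VA=0x18100810661 (r,kernel):
  lvl0: tbl 0x3E, slot 3 ⇒ 0x3F007 (P1/RW1/US1/PS0)
  lvl1: tbl 0x3F, slot 4 ⇒ 0x40007 (P1/RW1/US1/PS0)
  lvl2: tbl 0x40, slot 4 ⇒ 0x42007 (P1/RW1/US1/PS0)
  lvl3: tbl 0x42, slot 16 ⇒ 0x43007 (P1/RW1/US1/PS0)
  ✓ 0x43661  — 4 lookups
#1 VA=0xB87C2A1A372 (r,kernel):
  lvl0: tbl 0x3E, slot 23 ⇒ 0x44007 (P1/RW1/US1/PS0)
  lvl1: tbl 0x44, slot 31 ⇒ 0x47007 (P1/RW1/US1/PS0)
  lvl2: tbl 0x47, slot 21 ⇒ 0x4B007 (P1/RW1/US1/PS0)
  lvl3: tbl 0x4B, slot 26 ⇒ 0x4D007 (P1/RW1/US1/PS0)
  ✓ 0x4D372  — 4 lookups
#2 VA=0xA07C2C1C706 (w,user):
  lvl0: tbl 0x3E, slot 20 ⇒ 0x4F007 (P1/RW1/US1/PS0)
  lvl1: tbl 0x4F, slot 31 ⇒ 0x53007 (P1/RW1/US1/PS0)
  lvl2: tbl 0x53, slot 22 ⇒ 0x57007 (P1/RW1/US1/PS0)
  lvl3: tbl 0x57, slot 28 ⇒ 0x59007 (P1/RW1/US1/PS0)
  ✓ 0x59706  — 4 lookups
#3 VA=0x5C1808861 (w,user):
  lvl0: tbl 0x3E, slot 0 ⇒ 0x5D007 (P1/RW1/US1/PS0)
  lvl1: tbl 0x5D, slot 23 ⇒ 0x5E007 (P1/RW1/US1/PS0)
  lvl2: tbl 0x5E, slot 12 ⇒ 0x60007 (P1/RW1/US1/PS0)
  lvl3: tbl 0x60, slot 8 ⇒ 0x63007 (P1/RW1/US1/PS0)
  ✓ 0x63861  — 4 lookups

Entries read for #3: 4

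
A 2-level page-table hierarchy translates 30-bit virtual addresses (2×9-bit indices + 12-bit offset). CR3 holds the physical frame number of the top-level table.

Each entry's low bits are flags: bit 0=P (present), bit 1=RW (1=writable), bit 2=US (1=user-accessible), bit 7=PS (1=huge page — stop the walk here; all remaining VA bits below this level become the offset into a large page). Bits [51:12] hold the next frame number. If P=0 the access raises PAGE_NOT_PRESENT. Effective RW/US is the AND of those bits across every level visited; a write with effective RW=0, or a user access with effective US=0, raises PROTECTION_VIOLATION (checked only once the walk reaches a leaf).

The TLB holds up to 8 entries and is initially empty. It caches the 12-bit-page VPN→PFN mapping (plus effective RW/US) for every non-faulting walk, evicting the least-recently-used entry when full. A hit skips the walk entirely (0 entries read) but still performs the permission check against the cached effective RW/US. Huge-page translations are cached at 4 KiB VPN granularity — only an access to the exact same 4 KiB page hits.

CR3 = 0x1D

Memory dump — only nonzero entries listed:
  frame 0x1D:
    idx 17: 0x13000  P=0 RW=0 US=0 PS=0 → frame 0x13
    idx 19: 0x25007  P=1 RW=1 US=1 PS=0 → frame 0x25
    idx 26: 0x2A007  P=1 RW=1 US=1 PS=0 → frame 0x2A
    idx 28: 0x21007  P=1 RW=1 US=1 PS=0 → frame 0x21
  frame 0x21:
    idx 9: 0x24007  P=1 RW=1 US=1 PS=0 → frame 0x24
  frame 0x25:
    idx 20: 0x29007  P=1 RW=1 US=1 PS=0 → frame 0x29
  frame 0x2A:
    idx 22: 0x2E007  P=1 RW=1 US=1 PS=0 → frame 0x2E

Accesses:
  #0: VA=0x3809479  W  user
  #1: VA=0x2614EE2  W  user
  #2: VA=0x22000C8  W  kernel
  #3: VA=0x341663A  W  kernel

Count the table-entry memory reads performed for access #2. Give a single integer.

Walk each access:
#0 VA=0x3809479 (w,user):
  lvl0: tbl 0x1D, slot 28 ⇒ 0x21007 (P1/RW1/US1/PS0)
  lvl1: tbl 0x21, slot 9 ⇒ 0x24007 (P1/RW1/US1/PS0)
  → PA=0x24479  (2 entries read)
#1 VA=0x2614EE2 (w,user):
  lvl0: tbl 0x1D, slot 19 ⇒ 0x25007 (P1/RW1/US1/PS0)
  lvl1: tbl 0x25, slot 20 ⇒ 0x29007 (P1/RW1/US1/PS0)
  → PA=0x29EE2  (2 entries read)
#2 VA=0x22000C8 (w,kernel):
  lvl0: tbl 0x1D, slot 17 ⇒ 0x13000 (P0/RW0/US0/PS0)
  ✗ PAGE_NOT_PRESENT  [1 reads]
#3 VA=0x341663A (w,kernel):
  lvl0: tbl 0x1D, slot 26 ⇒ 0x2A007 (P1/RW1/US1/PS0)
  lvl1: tbl 0x2A, slot 22 ⇒ 0x2E007 (P1/RW1/US1/PS0)
  → PA=0x2E63A  (2 entries read)

Entries read for #2: 1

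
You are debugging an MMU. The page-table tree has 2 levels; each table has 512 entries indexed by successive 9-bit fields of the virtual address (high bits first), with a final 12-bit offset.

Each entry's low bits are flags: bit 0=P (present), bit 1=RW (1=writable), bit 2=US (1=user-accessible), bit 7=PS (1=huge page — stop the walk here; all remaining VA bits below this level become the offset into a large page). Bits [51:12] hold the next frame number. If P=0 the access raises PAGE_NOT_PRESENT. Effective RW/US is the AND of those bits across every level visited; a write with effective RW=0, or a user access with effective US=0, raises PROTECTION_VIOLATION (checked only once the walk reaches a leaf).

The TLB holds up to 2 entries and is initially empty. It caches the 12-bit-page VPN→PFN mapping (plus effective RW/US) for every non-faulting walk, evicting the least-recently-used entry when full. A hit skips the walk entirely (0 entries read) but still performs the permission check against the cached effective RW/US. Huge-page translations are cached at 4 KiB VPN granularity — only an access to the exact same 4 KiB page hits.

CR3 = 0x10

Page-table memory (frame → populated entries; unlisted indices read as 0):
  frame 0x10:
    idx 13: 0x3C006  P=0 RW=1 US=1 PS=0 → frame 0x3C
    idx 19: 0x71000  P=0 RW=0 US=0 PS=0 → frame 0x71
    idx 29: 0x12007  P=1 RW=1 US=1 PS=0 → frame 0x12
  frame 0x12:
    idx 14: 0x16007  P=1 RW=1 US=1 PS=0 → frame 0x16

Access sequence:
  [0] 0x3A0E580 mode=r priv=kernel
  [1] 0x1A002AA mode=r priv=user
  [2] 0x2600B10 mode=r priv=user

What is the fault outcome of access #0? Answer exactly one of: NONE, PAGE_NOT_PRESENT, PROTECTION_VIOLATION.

Walk each access:
#0 VA=0x3A0E580 (r,kernel):
  L0: frame=0x10 idx=29 entry=0x12007 [P=1 RW=1 US=1 PS=0]
  L1: frame=0x12 idx=14 entry=0x16007 [P=1 RW=1 US=1 PS=0]
  ✓ 0x16580  — 2 lookups
#1 VA=0x1A002AA (r,user):
  L0: frame=0x10 idx=13 entry=0x3C006 [P=0 RW=1 US=1 PS=0]
  ⇒ fault: PAGE_NOT_PRESENT  — 1 lookups
#2 VA=0x2600B10 (r,user):
  L0: frame=0x10 idx=19 entry=0x71000 [P=0 RW=0 US=0 PS=0]
  ⇒ fault: PAGE_NOT_PRESENT  — 1 lookups

Access #0 fault: NONE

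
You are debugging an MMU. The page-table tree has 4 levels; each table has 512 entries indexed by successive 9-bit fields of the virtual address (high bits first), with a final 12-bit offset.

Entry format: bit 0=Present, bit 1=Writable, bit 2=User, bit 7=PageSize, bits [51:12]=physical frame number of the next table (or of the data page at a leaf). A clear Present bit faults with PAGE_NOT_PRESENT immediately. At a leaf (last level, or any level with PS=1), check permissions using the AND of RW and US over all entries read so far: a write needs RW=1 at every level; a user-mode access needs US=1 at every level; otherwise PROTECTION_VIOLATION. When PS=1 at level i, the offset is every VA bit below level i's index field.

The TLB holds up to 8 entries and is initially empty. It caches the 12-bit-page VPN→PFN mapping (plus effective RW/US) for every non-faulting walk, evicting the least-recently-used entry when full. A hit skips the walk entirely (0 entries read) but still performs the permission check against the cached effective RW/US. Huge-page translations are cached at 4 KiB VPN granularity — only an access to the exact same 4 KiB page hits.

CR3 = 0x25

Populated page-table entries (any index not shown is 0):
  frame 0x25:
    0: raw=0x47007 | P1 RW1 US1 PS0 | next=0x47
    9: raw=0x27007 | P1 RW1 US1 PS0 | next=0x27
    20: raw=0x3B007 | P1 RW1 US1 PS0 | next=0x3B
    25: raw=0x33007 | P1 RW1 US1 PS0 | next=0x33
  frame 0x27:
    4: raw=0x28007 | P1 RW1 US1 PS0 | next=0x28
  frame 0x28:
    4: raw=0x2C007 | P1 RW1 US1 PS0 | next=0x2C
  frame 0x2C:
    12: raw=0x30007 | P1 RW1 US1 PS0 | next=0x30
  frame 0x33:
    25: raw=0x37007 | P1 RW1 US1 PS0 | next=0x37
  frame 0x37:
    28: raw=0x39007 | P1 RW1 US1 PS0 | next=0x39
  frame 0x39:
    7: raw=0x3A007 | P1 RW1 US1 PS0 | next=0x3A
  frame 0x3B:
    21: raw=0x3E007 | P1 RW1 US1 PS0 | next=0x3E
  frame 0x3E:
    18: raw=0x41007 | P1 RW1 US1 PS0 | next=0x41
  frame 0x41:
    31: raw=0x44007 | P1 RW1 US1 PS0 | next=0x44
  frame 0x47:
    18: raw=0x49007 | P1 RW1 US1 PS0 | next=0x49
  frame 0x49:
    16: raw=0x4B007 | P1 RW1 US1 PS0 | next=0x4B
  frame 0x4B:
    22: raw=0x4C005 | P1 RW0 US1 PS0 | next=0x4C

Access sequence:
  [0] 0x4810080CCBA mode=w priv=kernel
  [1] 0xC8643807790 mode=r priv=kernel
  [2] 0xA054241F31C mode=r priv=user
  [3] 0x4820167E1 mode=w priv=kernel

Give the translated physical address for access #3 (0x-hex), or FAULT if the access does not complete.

Per-access translation:
#0 VA=0x4810080CCBA (w,kernel):
  lvl0: tbl 0x25, slot 9 ⇒ 0x27007 (P1/RW1/US1/PS0)
  lvl1: tbl 0x27, slot 4 ⇒ 0x28007 (P1/RW1/US1/PS0)
  lvl2: tbl 0x28, slot 4 ⇒ 0x2C007 (P1/RW1/US1/PS0)
  lvl3: tbl 0x2C, slot 12 ⇒ 0x30007 (P1/RW1/US1/PS0)
  ⇒ phys 0x30CBA  [4 reads]
#1 VA=0xC8643807790 (r,kernel):
  lvl0: tbl 0x25, slot 25 ⇒ 0x33007 (P1/RW1/US1/PS0)
  lvl1: tbl 0x33, slot 25 ⇒ 0x37007 (P1/RW1/US1/PS0)
  lvl2: tbl 0x37, slot 28 ⇒ 0x39007 (P1/RW1/US1/PS0)
  lvl3: tbl 0x39, slot 7 ⇒ 0x3A007 (P1/RW1/US1/PS0)
  ⇒ phys 0x3A790  [4 reads]
#2 VA=0xA054241F31C (r,user):
  lvl0: tbl 0x25, slot 20 ⇒ 0x3B007 (P1/RW1/US1/PS0)
  lvl1: tbl 0x3B, slot 21 ⇒ 0x3E007 (P1/RW1/US1/PS0)
  lvl2: tbl 0x3E, slot 18 ⇒ 0x41007 (P1/RW1/US1/PS0)
  lvl3: tbl 0x41, slot 31 ⇒ 0x44007 (P1/RW1/US1/PS0)
  ⇒ phys 0x4431C  [4 reads]
#3 VA=0x4820167E1 (w,kernel):
  lvl0: tbl 0x25, slot 0 ⇒ 0x47007 (P1/RW1/US1/PS0)
  lvl1: tbl 0x47, slot 18 ⇒ 0x49007 (P1/RW1/US1/PS0)
  lvl2: tbl 0x49, slot 16 ⇒ 0x4B007 (P1/RW1/US1/PS0)
  lvl3: tbl 0x4B, slot 22 ⇒ 0x4C005 (P1/RW0/US1/PS0)
  ✗ PROTECTION_VIOLATION  [4 reads]

Access #3 PA: FAULT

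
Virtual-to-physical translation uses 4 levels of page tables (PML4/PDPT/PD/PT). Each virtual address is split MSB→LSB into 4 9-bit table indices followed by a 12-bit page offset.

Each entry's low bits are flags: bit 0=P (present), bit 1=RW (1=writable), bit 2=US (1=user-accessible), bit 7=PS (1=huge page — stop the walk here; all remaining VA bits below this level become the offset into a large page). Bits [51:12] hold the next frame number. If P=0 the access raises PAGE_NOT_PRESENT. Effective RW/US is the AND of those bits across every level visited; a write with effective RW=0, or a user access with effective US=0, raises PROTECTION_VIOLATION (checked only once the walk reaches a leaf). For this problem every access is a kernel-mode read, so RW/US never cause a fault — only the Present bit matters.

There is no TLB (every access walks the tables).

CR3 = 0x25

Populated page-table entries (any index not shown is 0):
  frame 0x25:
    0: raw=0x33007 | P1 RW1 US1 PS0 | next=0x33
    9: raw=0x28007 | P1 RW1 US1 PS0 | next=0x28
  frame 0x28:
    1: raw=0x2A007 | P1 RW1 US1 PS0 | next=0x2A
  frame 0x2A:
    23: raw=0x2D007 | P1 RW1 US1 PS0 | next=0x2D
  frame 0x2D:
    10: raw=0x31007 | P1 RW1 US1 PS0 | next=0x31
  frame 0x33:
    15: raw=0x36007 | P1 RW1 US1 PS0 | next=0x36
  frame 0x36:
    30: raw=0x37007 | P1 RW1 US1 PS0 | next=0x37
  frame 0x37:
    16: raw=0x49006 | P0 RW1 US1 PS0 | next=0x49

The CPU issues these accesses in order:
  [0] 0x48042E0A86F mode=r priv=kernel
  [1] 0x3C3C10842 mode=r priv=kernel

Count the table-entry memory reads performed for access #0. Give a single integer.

Per-access translation:
#0 VA=0x48042E0A86F (r,kernel):
  L0: frame=0x25 idx=9 entry=0x28007 [P=1 RW=1 US=1 PS=0]
  L1: frame=0x28 idx=1 entry=0x2A007 [P=1 RW=1 US=1 PS=0]
  L2: frame=0x2A idx=23 entry=0x2D007 [P=1 RW=1 US=1 PS=0]
  L3: frame=0x2D idx=10 entry=0x31007 [P=1 RW=1 US=1 PS=0]
  → PA=0x3186F  (4 entries read)
#1 VA=0x3C3C10842 (r,kernel):
  L0: frame=0x25 idx=0 entry=0x33007 [P=1 RW=1 US=1 PS=0]
  L1: frame=0x33 idx=15 entry=0x36007 [P=1 RW=1 US=1 PS=0]
  L2: frame=0x36 idx=30 entry=0x37007 [P=1 RW=1 US=1 PS=0]
  L3: frame=0x37 idx=16 entry=0x49006 [P=0 RW=1 US=1 PS=0]
  → PAGE_NOT_PRESENT  (4 entries read)

Entries read for #0: 4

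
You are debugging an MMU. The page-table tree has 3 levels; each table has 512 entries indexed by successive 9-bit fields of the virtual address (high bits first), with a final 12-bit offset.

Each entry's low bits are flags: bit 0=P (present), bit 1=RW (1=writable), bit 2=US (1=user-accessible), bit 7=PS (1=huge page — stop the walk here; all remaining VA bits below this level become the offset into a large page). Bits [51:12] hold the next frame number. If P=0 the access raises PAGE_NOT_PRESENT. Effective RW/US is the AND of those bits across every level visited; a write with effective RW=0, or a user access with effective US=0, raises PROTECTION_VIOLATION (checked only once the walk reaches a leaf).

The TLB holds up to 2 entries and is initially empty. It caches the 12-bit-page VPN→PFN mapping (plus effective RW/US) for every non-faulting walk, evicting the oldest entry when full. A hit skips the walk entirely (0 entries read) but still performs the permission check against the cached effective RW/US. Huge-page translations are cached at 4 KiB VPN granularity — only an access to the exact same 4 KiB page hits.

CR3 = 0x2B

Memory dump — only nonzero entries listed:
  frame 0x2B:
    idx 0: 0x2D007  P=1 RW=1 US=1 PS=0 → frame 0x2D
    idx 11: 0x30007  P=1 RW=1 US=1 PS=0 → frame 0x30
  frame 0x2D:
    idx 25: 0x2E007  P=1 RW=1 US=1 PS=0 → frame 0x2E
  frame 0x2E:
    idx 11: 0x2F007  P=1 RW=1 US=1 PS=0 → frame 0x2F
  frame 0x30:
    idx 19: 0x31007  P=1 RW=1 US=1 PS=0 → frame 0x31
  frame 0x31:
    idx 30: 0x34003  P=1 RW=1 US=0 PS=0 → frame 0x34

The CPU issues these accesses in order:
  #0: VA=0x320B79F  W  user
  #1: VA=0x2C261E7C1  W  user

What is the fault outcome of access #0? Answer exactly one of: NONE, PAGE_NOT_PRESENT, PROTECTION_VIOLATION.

Trace:
#0 VA=0x320B79F (w,user):
  [0] read 0x2B idx=0: raw=0x2D007 flags P=1 W=1 U=1 S=0
  [1] read 0x2D idx=25: raw=0x2E007 flags P=1 W=1 U=1 S=0
  [2] read 0x2E idx=11: raw=0x2F007 flags P=1 W=1 U=1 S=0
  → PA=0x2F79F  (3 entries read)
#1 VA=0x2C261E7C1 (w,user):
  [0] read 0x2B idx=11: raw=0x30007 flags P=1 W=1 U=1 S=0
  [1] read 0x30 idx=19: raw=0x31007 flags P=1 W=1 U=1 S=0
  [2] read 0x31 idx=30: raw=0x34003 flags P=1 W=1 U=0 S=0
  → PROTECTION_VIOLATION  (3 entries read)

Access #0 fault: NONE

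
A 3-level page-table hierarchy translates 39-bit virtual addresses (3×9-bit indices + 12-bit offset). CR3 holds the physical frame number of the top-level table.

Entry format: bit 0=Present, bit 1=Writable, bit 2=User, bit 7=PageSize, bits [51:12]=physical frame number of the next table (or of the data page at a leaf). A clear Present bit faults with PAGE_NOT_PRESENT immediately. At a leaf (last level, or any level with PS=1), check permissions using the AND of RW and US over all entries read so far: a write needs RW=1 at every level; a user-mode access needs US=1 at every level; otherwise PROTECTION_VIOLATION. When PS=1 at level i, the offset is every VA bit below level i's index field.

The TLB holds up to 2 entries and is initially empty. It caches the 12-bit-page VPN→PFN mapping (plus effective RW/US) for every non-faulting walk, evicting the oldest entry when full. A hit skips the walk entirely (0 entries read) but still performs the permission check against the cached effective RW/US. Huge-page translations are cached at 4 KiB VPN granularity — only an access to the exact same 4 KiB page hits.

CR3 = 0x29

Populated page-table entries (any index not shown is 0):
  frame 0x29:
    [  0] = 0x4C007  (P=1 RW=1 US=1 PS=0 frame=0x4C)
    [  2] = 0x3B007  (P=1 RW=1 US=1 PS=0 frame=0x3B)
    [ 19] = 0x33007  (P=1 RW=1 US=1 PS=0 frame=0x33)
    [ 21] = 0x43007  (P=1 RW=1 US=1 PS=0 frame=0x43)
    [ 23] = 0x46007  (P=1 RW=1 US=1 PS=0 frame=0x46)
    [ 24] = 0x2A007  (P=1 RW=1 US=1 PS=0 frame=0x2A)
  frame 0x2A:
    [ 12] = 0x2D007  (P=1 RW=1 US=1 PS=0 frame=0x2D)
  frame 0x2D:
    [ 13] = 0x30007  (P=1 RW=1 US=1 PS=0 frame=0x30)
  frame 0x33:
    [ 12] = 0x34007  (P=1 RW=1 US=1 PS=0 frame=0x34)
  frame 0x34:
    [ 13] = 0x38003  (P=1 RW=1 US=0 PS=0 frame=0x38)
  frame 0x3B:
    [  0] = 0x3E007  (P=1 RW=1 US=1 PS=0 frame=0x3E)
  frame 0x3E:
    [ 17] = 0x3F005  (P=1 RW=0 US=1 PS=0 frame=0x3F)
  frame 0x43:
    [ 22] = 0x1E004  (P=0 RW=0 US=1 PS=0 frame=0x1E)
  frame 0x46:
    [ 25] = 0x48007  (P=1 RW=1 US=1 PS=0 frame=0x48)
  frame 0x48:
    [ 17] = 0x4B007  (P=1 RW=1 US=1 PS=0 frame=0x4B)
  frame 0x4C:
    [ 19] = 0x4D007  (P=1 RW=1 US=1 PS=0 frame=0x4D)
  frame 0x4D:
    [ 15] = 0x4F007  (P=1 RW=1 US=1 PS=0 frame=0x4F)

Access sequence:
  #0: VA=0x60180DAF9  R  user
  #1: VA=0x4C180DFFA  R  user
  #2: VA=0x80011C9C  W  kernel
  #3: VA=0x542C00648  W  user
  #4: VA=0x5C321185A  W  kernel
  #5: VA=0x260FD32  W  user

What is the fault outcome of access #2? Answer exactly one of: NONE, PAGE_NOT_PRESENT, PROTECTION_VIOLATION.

Per-access translation:
#0 VA=0x60180DAF9 (r,user):
  L0: frame=0x29 idx=24 entry=0x2A007 [P=1 RW=1 US=1 PS=0]
  L1: frame=0x2A idx=12 entry=0x2D007 [P=1 RW=1 US=1 PS=0]
  L2: frame=0x2D idx=13 entry=0x30007 [P=1 RW=1 US=1 PS=0]
  ✓ 0x30AF9  — 3 lookups
#1 VA=0x4C180DFFA (r,user):
  L0: frame=0x29 idx=19 entry=0x33007 [P=1 RW=1 US=1 PS=0]
  L1: frame=0x33 idx=12 entry=0x34007 [P=1 RW=1 US=1 PS=0]
  L2: frame=0x34 idx=13 entry=0x38003 [P=1 RW=1 US=0 PS=0]
  → PROTECTION_VIOLATION  (3 entries read)
#2 VA=0x80011C9C (w,kernel):
  L0: frame=0x29 idx=2 entry=0x3B007 [P=1 RW=1 US=1 PS=0]
  L1: frame=0x3B idx=0 entry=0x3E007 [P=1 RW=1 US=1 PS=0]
  L2: frame=0x3E idx=17 entry=0x3F005 [P=1 RW=0 US=1 PS=0]
  → PROTECTION_VIOLATION  (3 entries read)
#3 VA=0x542C00648 (w,user):
  L0: frame=0x29 idx=21 entry=0x43007 [P=1 RW=1 US=1 PS=0]
  L1: frame=0x43 idx=22 entry=0x1E004 [P=0 RW=0 US=1 PS=0]
  → PAGE_NOT_PRESENT  (2 entries read)
#4 VA=0x5C321185A (w,kernel):
  L0: frame=0x29 idx=23 entry=0x46007 [P=1 RW=1 US=1 PS=0]
  L1: frame=0x46 idx=25 entry=0x48007 [P=1 RW=1 US=1 PS=0]
  L2: frame=0x48 idx=17 entry=0x4B007 [P=1 RW=1 US=1 PS=0]
  ✓ 0x4B85A  — 3 lookups
#5 VA=0x260FD32 (w,user):
  L0: frame=0x29 idx=0 entry=0x4C007 [P=1 RW=1 US=1 PS=0]
  L1: frame=0x4C idx=19 entry=0x4D007 [P=1 RW=1 US=1 PS=0]
  L2: frame=0x4D idx=15 entry=0x4F007 [P=1 RW=1 US=1 PS=0]
  ✓ 0x4FD32  — 3 lookups

Access #2 fault: PROTECTION_VIOLATION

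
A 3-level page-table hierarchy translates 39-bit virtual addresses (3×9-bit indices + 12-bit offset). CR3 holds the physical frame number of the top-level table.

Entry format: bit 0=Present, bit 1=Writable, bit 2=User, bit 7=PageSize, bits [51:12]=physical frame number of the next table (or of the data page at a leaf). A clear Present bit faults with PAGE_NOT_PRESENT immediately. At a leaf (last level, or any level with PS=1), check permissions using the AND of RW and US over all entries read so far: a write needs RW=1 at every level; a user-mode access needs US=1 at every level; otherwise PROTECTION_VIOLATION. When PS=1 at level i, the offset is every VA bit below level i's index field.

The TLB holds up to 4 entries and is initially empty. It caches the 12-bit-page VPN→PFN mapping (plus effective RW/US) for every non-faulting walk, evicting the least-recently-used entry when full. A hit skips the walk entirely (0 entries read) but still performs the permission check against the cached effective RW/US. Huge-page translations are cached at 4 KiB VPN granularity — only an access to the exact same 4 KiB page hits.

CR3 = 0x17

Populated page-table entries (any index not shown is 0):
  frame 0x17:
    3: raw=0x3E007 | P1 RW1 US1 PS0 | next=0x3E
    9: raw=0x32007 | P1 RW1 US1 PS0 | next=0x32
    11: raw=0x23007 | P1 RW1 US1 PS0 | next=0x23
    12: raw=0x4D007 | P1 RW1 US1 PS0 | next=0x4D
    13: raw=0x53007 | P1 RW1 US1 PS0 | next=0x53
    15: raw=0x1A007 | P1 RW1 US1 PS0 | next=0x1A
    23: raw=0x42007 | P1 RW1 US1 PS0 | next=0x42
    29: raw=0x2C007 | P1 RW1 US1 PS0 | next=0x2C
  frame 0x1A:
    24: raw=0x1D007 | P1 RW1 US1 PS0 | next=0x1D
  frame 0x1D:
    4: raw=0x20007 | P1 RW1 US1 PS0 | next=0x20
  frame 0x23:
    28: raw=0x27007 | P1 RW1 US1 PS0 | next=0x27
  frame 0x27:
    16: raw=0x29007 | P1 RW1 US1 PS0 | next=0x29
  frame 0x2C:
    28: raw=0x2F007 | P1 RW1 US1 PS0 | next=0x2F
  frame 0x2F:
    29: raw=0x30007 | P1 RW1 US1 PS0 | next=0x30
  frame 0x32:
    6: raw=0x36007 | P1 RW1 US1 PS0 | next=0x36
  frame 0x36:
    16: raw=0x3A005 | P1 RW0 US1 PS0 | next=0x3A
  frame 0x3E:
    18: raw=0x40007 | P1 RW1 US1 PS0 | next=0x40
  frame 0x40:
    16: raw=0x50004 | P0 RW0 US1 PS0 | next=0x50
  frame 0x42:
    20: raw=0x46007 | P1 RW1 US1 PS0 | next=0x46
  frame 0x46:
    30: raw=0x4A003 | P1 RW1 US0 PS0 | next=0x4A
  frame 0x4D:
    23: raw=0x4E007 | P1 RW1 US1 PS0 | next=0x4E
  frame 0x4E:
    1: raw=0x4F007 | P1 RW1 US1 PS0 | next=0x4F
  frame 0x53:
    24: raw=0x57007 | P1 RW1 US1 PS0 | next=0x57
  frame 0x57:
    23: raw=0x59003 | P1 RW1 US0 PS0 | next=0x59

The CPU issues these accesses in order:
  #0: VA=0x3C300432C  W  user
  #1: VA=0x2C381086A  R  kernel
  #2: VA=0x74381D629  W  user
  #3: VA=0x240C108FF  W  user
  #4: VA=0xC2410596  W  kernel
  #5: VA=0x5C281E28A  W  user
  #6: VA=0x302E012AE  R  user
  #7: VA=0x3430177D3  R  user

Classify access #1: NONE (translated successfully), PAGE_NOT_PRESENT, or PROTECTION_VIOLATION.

Walk each access:
#0 VA=0x3C300432C (w,user):
  lvl0: tbl 0x17, slot 15 ⇒ 0x1A007 (P1/RW1/US1/PS0)
  lvl1: tbl 0x1A, slot 24 ⇒ 0x1D007 (P1/RW1/US1/PS0)
  lvl2: tbl 0x1D, slot 4 ⇒ 0x20007 (P1/RW1/US1/PS0)
  → PA=0x2032C  (3 entries read)
#1 VA=0x2C381086A (r,kernel):
  lvl0: tbl 0x17, slot 11 ⇒ 0x23007 (P1/RW1/US1/PS0)
  lvl1: tbl 0x23, slot 28 ⇒ 0x27007 (P1/RW1/US1/PS0)
  lvl2: tbl 0x27, slot 16 ⇒ 0x29007 (P1/RW1/US1/PS0)
  → PA=0x2986A  (3 entries read)
#2 VA=0x74381D629 (w,user):
  lvl0: tbl 0x17, slot 29 ⇒ 0x2C007 (P1/RW1/US1/PS0)
  lvl1: tbl 0x2C, slot 28 ⇒ 0x2F007 (P1/RW1/US1/PS0)
  lvl2: tbl 0x2F, slot 29 ⇒ 0x30007 (P1/RW1/US1/PS0)
  → PA=0x30629  (3 entries read)
#3 VA=0x240C108FF (w,user):
  lvl0: tbl 0x17, slot 9 ⇒ 0x32007 (P1/RW1/US1/PS0)
  lvl1: tbl 0x32, slot 6 ⇒ 0x36007 (P1/RW1/US1/PS0)
  lvl2: tbl 0x36, slot 16 ⇒ 0x3A005 (P1/RW0/US1/PS0)
  → PROTECTION_VIOLATION  (3 entries read)
#4 VA=0xC2410596 (w,kernel):
  lvl0: tbl 0x17, slot 3 ⇒ 0x3E007 (P1/RW1/US1/PS0)
  lvl1: tbl 0x3E, slot 18 ⇒ 0x40007 (P1/RW1/US1/PS0)
  lvl2: tbl 0x40, slot 16 ⇒ 0x50004 (P0/RW0/US1/PS0)
  → PAGE_NOT_PRESENT  (3 entries read)
#5 VA=0x5C281E28A (w,user):
  lvl0: tbl 0x17, slot 23 ⇒ 0x42007 (P1/RW1/US1/PS0)
  lvl1: tbl 0x42, slot 20 ⇒ 0x46007 (P1/RW1/US1/PS0)
  lvl2: tbl 0x46, slot 30 ⇒ 0x4A003 (P1/RW1/US0/PS0)
  → PROTECTION_VIOLATION  (3 entries read)
#6 VA=0x302E012AE (r,user):
  lvl0: tbl 0x17, slot 12 ⇒ 0x4D007 (P1/RW1/US1/PS0)
  lvl1: tbl 0x4D, slot 23 ⇒ 0x4E007 (P1/RW1/US1/PS0)
  lvl2: tbl 0x4E, slot 1 ⇒ 0x4F007 (P1/RW1/US1/PS0)
  → PA=0x4F2AE  (3 entries read)
#7 VA=0x3430177D3 (r,user):
  lvl0: tbl 0x17, slot 13 ⇒ 0x53007 (P1/RW1/US1/PS0)
  lvl1: tbl 0x53, slot 24 ⇒ 0x57007 (P1/RW1/US1/PS0)
  lvl2: tbl 0x57, slot 23 ⇒ 0x59003 (P1/RW1/US0/PS0)
  → PROTECTION_VIOLATION  (3 entries read)

Access #1 fault: NONE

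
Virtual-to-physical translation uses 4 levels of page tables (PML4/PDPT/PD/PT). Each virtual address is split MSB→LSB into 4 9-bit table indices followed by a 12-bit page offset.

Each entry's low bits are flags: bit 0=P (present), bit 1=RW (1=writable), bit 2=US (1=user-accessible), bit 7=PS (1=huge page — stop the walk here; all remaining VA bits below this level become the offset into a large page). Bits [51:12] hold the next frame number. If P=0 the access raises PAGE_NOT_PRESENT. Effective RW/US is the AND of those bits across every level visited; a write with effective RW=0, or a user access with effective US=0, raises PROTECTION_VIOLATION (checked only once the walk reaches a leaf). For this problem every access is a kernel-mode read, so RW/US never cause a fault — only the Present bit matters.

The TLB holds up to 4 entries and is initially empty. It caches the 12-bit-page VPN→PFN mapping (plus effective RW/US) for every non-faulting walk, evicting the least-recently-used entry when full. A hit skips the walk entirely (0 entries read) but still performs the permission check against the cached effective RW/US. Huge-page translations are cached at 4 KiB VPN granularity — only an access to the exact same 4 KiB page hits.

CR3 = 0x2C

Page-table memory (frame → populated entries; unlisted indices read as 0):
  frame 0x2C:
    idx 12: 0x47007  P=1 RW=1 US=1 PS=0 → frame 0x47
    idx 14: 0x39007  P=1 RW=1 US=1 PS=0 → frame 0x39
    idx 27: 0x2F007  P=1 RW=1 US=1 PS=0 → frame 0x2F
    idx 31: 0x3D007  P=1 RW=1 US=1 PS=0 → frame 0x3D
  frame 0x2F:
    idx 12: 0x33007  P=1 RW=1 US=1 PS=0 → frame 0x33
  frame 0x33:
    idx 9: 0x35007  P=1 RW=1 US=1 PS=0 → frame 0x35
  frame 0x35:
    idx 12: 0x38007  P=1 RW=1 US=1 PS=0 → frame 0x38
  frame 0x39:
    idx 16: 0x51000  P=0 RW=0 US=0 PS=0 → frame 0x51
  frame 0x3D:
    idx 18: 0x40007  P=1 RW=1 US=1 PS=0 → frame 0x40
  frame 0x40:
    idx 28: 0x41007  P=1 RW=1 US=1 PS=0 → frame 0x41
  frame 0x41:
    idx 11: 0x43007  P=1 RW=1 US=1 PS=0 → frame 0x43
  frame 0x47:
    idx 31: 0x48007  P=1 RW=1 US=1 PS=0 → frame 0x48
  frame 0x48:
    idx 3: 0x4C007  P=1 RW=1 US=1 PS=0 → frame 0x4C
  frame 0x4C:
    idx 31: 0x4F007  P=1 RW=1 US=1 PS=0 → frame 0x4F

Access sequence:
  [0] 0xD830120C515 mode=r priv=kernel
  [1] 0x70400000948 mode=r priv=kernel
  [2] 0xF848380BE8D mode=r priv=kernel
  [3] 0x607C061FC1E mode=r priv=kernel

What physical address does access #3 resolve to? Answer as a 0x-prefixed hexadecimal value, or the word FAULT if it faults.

Trace:
#0 VA=0xD830120C515 (r,kernel):
  L0: frame=0x2C idx=27 entry=0x2F007 [P=1 RW=1 US=1 PS=0]
  L1: frame=0x2F idx=12 entry=0x33007 [P=1 RW=1 US=1 PS=0]
  L2: frame=0x33 idx=9 entry=0x35007 [P=1 RW=1 US=1 PS=0]
  L3: frame=0x35 idx=12 entry=0x38007 [P=1 RW=1 US=1 PS=0]
  ✓ 0x38515  — 4 lookups
#1 VA=0x70400000948 (r,kernel):
  L0: frame=0x2C idx=14 entry=0x39007 [P=1 RW=1 US=1 PS=0]
  L1: frame=0x39 idx=16 entry=0x51000 [P=0 RW=0 US=0 PS=0]
  ⇒ fault: PAGE_NOT_PRESENT  — 2 lookups
#2 VA=0xF848380BE8D (r,kernel):
  L0: frame=0x2C idx=31 entry=0x3D007 [P=1 RW=1 US=1 PS=0]
  L1: frame=0x3D idx=18 entry=0x40007 [P=1 RW=1 US=1 PS=0]
  L2: frame=0x40 idx=28 entry=0x41007 [P=1 RW=1 US=1 PS=0]
  L3: frame=0x41 idx=11 entry=0x43007 [P=1 RW=1 US=1 PS=0]
  ✓ 0x43E8D  — 4 lookups
#3 VA=0x607C061FC1E (r,kernel):
  L0: frame=0x2C idx=12 entry=0x47007 [P=1 RW=1 US=1 PS=0]
  L1: frame=0x47 idx=31 entry=0x48007 [P=1 RW=1 US=1 PS=0]
  L2: frame=0x48 idx=3 entry=0x4C007 [P=1 RW=1 US=1 PS=0]
  L3: frame=0x4C idx=31 entry=0x4F007 [P=1 RW=1 US=1 PS=0]
  ✓ 0x4FC1E  — 4 lookups

Access #3 PA: 0x4FC1E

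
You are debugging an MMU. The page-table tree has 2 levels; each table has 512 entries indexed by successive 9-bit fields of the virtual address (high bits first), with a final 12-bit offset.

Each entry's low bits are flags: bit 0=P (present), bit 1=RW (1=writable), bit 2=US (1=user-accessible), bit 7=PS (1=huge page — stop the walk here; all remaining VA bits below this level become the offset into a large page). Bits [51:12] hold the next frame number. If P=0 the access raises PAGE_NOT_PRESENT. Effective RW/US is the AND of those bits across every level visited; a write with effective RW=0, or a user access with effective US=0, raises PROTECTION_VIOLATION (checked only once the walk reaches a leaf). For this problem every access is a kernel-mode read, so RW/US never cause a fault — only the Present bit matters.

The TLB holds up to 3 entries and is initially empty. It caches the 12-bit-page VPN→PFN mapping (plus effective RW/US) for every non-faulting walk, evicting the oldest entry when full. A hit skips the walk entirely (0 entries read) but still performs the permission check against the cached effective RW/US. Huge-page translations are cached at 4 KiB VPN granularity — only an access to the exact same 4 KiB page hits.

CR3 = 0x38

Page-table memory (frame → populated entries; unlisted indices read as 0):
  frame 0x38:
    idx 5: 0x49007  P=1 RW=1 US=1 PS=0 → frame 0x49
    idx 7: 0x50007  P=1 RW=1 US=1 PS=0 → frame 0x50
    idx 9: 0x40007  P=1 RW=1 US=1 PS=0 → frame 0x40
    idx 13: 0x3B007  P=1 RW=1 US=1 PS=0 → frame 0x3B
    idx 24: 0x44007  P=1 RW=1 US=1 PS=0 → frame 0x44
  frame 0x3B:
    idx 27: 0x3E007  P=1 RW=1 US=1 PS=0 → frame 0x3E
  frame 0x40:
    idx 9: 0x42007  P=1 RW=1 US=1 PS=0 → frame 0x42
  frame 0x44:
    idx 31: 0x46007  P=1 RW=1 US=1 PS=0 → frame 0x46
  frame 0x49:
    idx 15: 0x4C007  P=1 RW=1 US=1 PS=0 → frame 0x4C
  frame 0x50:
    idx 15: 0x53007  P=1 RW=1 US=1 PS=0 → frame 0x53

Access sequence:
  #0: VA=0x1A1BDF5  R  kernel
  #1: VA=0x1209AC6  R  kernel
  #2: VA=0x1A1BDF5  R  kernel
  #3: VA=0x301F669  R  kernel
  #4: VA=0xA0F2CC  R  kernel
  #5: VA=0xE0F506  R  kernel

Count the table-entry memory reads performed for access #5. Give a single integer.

Trace:
#0 VA=0x1A1BDF5 (r,kernel):
  L0 @0x38[13] → 0x3B007  P=1,RW=1,US=1,PS=0
  L1 @0x3B[27] → 0x3E007  P=1,RW=1,US=1,PS=0
  ⇒ phys 0x3EDF5  [2 reads]
#1 VA=0x1209AC6 (r,kernel):
  L0 @0x38[9] → 0x40007  P=1,RW=1,US=1,PS=0
  L1 @0x40[9] → 0x42007  P=1,RW=1,US=1,PS=0
  ⇒ phys 0x42AC6  [2 reads]
#2 VA=0x1A1BDF5 (r,kernel):
  TLB hit vpn=0x1A1B → PA=0x3EDF5
#3 VA=0x301F669 (r,kernel):
  L0 @0x38[24] → 0x44007  P=1,RW=1,US=1,PS=0
  L1 @0x44[31] → 0x46007  P=1,RW=1,US=1,PS=0
  ⇒ phys 0x46669  [2 reads]
#4 VA=0xA0F2CC (r,kernel):
  L0 @0x38[5] → 0x49007  P=1,RW=1,US=1,PS=0
  L1 @0x49[15] → 0x4C007  P=1,RW=1,US=1,PS=0
  ⇒ phys 0x4C2CC  [2 reads]
#5 VA=0xE0F506 (r,kernel):
  L0 @0x38[7] → 0x50007  P=1,RW=1,US=1,PS=0
  L1 @0x50[15] → 0x53007  P=1,RW=1,US=1,PS=0
  ⇒ phys 0x53506  [2 reads]

Entries read for #5: 2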